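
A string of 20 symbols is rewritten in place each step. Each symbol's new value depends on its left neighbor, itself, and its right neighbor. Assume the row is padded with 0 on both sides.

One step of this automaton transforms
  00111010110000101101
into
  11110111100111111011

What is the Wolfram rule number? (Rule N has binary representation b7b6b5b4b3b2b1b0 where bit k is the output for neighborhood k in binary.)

position 3: 111 → 1  (bit 7 = 1)
position 4: 110 → 0  (bit 6 = 0)
position 5: 101 → 1  (bit 5 = 1)
position 10: 100 → 0  (bit 4 = 0)
position 2: 011 → 1  (bit 3 = 1)
position 6: 010 → 1  (bit 2 = 1)
position 1: 001 → 1  (bit 1 = 1)
position 0: 000 → 1  (bit 0 = 1)
bits b7..b0 = 10101111 = 175

175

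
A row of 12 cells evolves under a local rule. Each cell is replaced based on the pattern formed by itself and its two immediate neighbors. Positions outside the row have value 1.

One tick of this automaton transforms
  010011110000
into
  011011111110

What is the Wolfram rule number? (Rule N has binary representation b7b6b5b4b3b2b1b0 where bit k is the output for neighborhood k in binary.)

position 5: 111 → 1  (bit 7 = 1)
position 7: 110 → 1  (bit 6 = 1)
position 0: 101 → 0  (bit 5 = 0)
position 2: 100 → 1  (bit 4 = 1)
position 4: 011 → 1  (bit 3 = 1)
position 1: 010 → 1  (bit 2 = 1)
position 3: 001 → 0  (bit 1 = 0)
position 9: 000 → 1  (bit 0 = 1)
bits b7..b0 = 11011101 = 221

221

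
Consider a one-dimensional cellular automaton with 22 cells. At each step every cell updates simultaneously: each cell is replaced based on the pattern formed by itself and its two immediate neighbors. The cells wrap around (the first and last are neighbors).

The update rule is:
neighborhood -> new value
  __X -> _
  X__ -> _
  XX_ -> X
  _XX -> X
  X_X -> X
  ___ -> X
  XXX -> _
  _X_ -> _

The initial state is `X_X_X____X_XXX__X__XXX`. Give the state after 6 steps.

XX_XXXX_X__X_XX__XX__X

step 1: XX_X__XX__XX_X_____X__
step 2: XXX___XX__XXX__XXX____
step 3: X_X_X_XX__X_X__X_X_XX_
step 4: _X_X_XXX___X____X_XXXX
step 5: X_X_XX_X_X___XX__XX__X
step 6: XX_XXXX_X__X_XX__XX__X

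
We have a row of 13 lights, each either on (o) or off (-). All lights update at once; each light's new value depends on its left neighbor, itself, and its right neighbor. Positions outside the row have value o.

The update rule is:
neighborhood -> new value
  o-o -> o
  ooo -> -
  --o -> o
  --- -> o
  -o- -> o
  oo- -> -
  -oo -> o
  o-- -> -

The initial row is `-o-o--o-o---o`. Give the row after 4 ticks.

oo----oo---oo

oooo-oooo-ooo
----oo---oo--
-oooo--ooo--o
oo----oo---oo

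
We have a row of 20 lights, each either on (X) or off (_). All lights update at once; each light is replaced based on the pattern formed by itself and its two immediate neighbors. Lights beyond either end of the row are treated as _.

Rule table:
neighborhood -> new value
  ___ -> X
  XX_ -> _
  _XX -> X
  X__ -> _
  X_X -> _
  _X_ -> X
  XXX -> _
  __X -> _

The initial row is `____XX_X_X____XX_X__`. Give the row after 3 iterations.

iteration 1: XXX_X__X_X_XX_X__X_X
iteration 2: X___X__X_X_X__X__X_X
iteration 3: X_X_X__X_X_X__X__X_X

X_X_X__X_X_X__X__X_X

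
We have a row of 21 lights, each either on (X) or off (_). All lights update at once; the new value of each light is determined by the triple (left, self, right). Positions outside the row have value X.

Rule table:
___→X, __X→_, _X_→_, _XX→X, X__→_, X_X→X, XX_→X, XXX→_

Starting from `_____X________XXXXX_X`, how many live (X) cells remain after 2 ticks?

9

_XXX___XXXXXX_X___XXX
XX_X_X_X____XX__X_X__
count of X: 9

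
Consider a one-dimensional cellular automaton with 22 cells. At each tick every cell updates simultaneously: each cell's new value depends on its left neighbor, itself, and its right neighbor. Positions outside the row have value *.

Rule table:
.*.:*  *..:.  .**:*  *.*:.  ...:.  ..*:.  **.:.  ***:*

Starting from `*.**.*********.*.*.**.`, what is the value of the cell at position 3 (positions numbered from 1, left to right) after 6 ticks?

..*..********..*.*.*..
..*..*******...*.*.*..
..*..******....*.*.*..
..*..*****.....*.*.*..
..*..****......*.*.*..
..*..***.......*.*.*..
position 3 holds *

*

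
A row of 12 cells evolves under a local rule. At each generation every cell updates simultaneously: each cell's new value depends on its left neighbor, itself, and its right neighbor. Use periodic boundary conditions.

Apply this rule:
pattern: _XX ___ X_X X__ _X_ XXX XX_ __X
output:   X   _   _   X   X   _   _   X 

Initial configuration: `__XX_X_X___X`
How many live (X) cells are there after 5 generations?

XXX__X_XX_XX
___XXX_X__X_
__XX___XXXXX
XXX_X_XX____
X___X_X_X__X
count of X: 5

5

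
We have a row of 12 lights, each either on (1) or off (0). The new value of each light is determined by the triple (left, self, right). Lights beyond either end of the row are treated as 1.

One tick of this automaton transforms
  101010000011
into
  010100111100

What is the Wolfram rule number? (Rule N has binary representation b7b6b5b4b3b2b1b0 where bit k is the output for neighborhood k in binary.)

position 11: 111 → 0  (bit 7 = 0)
position 0: 110 → 0  (bit 6 = 0)
position 1: 101 → 1  (bit 5 = 1)
position 5: 100 → 0  (bit 4 = 0)
position 10: 011 → 0  (bit 3 = 0)
position 2: 010 → 0  (bit 2 = 0)
position 9: 001 → 1  (bit 1 = 1)
position 6: 000 → 1  (bit 0 = 1)
bits b7..b0 = 00100011 = 35

35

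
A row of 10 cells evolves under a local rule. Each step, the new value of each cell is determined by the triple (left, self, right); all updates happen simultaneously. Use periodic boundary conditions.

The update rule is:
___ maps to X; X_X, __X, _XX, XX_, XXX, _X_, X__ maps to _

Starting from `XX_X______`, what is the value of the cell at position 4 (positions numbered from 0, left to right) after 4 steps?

step 1: _____XXXX_
step 2: XXXX______
step 3: _____XXXX_  (repeats step 1; period 2)
step 4: XXXX______
position 4 holds _

_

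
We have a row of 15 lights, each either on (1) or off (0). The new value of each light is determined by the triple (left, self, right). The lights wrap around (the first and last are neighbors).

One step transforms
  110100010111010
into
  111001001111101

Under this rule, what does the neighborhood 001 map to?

At position 6 the neighborhood is 001; the next row has 0 there.

0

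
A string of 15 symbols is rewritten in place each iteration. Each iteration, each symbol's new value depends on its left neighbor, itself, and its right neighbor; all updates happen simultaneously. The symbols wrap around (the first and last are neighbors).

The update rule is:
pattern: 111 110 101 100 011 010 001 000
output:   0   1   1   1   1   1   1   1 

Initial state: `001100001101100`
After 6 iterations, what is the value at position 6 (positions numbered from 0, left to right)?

111111111111111
000000000000000
111111111111111  (repeats iteration 1; period 2)
iteration 6: 000000000000000
position 6 holds 0

0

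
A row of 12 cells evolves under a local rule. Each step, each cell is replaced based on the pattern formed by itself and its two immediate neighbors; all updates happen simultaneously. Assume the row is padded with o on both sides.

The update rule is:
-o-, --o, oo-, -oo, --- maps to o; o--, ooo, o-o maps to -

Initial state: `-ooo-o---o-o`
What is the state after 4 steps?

step 1: -o-o-o-ooo-o
step 2: -o-o-o-o-o-o
step 3: -o-o-o-o-o-o  (fixed point — unchanged through step 4)

-o-o-o-o-o-o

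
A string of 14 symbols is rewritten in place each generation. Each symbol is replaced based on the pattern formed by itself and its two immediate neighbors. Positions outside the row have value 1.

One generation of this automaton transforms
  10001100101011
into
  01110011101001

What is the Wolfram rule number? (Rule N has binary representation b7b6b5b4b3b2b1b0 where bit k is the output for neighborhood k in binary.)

151

position 13: 111 → 1  (bit 7 = 1)
position 0: 110 → 0  (bit 6 = 0)
position 9: 101 → 0  (bit 5 = 0)
position 1: 100 → 1  (bit 4 = 1)
position 4: 011 → 0  (bit 3 = 0)
position 8: 010 → 1  (bit 2 = 1)
position 3: 001 → 1  (bit 1 = 1)
position 2: 000 → 1  (bit 0 = 1)
bits b7..b0 = 10010111 = 151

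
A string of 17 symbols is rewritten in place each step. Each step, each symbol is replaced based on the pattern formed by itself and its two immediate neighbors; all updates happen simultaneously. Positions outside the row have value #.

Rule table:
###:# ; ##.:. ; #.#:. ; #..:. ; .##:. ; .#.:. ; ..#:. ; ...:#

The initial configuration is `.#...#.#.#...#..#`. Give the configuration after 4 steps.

...#.......#.....
.#...#####...###.
...#..###..#..#..
.#.....#.........

.#.....#.........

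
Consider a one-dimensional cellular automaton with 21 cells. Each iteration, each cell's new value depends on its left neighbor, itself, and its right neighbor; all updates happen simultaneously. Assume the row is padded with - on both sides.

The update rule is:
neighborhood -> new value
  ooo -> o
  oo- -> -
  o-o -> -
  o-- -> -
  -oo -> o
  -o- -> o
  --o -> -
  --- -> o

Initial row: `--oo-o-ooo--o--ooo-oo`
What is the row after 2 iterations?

o-o--o-o--o-o--o---o-

o-o--o-oo---o--oo--o-
o-o--o-o--o-o--o---o-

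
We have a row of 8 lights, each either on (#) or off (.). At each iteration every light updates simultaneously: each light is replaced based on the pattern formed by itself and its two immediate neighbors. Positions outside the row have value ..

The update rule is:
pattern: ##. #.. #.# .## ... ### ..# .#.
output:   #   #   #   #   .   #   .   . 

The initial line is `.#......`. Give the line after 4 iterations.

..#.....
...#....
....#...
.....#..

.....#..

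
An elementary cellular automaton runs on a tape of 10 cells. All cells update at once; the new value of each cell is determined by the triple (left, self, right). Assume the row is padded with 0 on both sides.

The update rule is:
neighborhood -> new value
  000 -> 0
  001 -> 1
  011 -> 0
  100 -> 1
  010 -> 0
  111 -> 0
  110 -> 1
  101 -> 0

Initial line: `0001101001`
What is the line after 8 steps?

0001000001

0010100110
0100011011
1010101001
0000000110
0000001011
0000010001
0000101010
0001000001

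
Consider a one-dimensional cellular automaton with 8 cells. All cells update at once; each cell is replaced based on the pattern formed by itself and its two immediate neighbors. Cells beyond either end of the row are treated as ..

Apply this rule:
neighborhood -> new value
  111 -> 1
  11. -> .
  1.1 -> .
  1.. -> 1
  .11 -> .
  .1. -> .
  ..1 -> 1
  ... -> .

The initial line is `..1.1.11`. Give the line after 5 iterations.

iteration 1: .1......
iteration 2: 1.1.....
iteration 3: ...1....
iteration 4: ..1.1...
iteration 5: .1...1..

.1...1..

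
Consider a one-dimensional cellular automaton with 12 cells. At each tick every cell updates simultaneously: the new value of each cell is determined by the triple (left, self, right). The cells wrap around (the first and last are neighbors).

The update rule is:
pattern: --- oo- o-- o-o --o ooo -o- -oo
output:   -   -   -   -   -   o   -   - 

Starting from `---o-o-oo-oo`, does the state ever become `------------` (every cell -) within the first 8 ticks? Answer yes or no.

------------
all cells are - at tick 1

yes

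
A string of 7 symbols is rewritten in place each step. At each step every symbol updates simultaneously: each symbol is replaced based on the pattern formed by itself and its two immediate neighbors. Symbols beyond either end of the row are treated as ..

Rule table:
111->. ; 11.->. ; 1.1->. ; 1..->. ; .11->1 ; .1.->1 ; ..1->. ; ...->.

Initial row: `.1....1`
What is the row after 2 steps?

.1....1  (fixed point — unchanged through step 2)

.1....1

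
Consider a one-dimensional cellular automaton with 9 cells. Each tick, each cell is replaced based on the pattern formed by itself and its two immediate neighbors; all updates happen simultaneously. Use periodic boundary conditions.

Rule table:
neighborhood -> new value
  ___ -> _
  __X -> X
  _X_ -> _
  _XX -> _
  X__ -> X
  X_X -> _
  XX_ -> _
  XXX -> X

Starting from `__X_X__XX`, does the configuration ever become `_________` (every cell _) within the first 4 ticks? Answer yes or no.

XX___XX__
__X_X__XX  (repeats tick 0; period 2)
tick 4: __X_X__XX
tick 4 is __X_X__XX, still not uniform _

no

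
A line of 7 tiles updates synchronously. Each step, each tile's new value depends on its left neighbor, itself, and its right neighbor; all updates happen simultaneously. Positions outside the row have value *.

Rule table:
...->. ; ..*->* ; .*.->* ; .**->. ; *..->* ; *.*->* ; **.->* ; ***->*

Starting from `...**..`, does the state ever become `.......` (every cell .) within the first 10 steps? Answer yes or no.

*.*.***
****.**
*****.*
******.
*******
*******  (fixed point — unchanged through step 10)
step 10 is *******, still not uniform .

no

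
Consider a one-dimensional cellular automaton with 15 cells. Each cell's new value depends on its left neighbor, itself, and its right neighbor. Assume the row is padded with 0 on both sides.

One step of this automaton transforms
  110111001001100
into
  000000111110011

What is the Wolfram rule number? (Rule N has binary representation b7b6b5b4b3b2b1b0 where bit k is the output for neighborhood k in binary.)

23

position 4: 111 → 0  (bit 7 = 0)
position 1: 110 → 0  (bit 6 = 0)
position 2: 101 → 0  (bit 5 = 0)
position 6: 100 → 1  (bit 4 = 1)
position 0: 011 → 0  (bit 3 = 0)
position 8: 010 → 1  (bit 2 = 1)
position 7: 001 → 1  (bit 1 = 1)
position 14: 000 → 1  (bit 0 = 1)
bits b7..b0 = 00010111 = 23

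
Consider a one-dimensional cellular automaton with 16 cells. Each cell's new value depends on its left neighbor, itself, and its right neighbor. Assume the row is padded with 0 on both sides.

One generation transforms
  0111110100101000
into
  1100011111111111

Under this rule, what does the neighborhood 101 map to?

At position 6 the neighborhood is 101; the next row has 1 there.

1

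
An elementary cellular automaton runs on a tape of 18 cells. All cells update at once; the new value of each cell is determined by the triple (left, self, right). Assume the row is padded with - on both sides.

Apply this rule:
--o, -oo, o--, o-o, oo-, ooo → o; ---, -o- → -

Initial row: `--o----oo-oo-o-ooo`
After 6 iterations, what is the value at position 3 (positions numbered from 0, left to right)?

o

-o-o--ooooooo-oooo
o-o-oooooooooooooo
-o-ooooooooooooooo
o-oooooooooooooooo
-ooooooooooooooooo
oooooooooooooooooo
position 3 holds o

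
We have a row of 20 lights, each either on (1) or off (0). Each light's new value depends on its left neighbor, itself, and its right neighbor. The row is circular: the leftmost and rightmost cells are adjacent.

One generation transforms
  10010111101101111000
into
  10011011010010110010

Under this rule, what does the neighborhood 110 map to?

At position 8 the neighborhood is 110; the next row has 0 there.

0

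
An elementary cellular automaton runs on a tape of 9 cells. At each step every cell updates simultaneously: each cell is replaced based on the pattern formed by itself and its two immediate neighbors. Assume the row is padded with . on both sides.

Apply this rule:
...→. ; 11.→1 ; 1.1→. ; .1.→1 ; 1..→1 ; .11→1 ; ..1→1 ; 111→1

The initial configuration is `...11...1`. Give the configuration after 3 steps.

111111.11

..1111.11
.11111.11
111111.11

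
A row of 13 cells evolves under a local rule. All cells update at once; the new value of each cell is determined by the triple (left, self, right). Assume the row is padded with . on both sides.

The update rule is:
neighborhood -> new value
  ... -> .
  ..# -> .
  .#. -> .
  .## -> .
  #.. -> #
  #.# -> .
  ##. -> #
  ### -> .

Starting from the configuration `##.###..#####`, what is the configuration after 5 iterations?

.#...##.....#
..#...##.....
...#...##....
....#...##...
.....#...##..

.....#...##..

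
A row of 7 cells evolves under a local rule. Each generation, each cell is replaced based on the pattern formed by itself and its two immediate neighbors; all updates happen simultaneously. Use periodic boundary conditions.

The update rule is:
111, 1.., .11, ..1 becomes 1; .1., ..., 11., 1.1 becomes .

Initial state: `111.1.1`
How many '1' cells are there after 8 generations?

5

11....1
1.1..11
...1111
1.1111.
..111..
.111.1.
111...1
11.1.11
count of 1: 5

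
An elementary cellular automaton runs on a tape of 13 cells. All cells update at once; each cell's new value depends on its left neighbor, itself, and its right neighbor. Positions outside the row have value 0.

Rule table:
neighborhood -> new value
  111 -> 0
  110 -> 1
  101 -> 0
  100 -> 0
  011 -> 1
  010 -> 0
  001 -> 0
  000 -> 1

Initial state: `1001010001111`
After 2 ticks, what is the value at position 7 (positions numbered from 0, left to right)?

0000000101001
1111110000000
position 7 holds 0

0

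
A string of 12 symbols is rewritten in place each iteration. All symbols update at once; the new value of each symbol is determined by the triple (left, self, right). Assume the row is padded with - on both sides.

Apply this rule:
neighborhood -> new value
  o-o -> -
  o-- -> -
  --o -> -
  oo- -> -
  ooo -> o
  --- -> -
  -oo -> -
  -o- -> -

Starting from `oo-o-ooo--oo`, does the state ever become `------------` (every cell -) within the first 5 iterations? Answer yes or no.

iteration 1: ------o-----
iteration 2: ------------
all cells are - at iteration 2

yes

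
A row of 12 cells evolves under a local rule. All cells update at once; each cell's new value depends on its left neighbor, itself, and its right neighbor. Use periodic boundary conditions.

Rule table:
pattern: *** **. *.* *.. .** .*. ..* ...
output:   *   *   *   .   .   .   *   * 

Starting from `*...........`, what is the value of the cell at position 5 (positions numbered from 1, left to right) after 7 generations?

..**********
.*.*********
*.*.********
**.*.*******
***.*.******
****.*.*****
*****.*.****
position 5 holds *

*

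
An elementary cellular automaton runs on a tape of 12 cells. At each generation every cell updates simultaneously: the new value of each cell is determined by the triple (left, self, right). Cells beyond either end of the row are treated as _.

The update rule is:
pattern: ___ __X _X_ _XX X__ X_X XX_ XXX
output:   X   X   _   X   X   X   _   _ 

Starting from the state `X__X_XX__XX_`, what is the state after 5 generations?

_XX_XX_XXX_X
XX_XX_XX__X_
X_XX_XX_XX_X
_XX_XX_XX_X_
XX_XX_XX_X_X

XX_XX_XX_X_X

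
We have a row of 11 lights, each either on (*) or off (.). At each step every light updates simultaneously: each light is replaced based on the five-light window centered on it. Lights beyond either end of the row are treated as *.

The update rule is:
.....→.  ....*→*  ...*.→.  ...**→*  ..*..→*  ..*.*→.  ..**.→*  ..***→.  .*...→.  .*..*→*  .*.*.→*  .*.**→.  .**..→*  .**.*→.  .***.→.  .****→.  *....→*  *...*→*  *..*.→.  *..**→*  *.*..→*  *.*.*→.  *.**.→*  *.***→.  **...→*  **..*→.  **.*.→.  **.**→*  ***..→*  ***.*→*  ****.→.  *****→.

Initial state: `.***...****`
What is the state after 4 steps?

*..****....
*.*...*****
*.*.**.....
*...****.**

*...****.**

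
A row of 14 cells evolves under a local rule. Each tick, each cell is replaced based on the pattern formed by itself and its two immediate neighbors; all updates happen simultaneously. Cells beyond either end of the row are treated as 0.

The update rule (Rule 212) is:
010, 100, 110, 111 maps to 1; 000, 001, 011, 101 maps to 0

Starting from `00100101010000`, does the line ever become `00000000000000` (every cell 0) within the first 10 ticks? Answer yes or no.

no

tick 1: 00110101011000
tick 2: 00010101001100
tick 3: 00010101100110
tick 4: 00010100110011
tick 5: 00010110011001
tick 6: 00010011001101
tick 7: 00011001100101
tick 8: 00001100110101
tick 9: 00000110010101
tick 10: 00000011010101
tick 10 is 00000011010101, still not uniform 0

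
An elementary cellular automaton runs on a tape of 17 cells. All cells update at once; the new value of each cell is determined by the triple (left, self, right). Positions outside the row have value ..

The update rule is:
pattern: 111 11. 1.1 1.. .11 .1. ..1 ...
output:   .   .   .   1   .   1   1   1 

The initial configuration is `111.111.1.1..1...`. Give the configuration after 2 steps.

step 1: ........1.1111111
step 2: 111111111........

111111111........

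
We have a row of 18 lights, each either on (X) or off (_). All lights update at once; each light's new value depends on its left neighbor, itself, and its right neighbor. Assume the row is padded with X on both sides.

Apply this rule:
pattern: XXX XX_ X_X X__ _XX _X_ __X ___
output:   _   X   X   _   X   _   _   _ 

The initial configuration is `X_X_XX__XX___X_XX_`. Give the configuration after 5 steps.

XX_XXX__XX____XXXX
_XXX_X__XX____X___
XX_XX___XX________
_XXXX___XX________
XX__X___XX________

XX__X___XX________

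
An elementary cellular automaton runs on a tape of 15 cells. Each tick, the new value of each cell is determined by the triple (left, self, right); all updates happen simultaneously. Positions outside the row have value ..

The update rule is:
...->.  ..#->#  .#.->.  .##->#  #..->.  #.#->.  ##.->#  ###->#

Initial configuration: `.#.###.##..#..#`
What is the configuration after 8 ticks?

######.##......

tick 1: #..###.##.#..#.
tick 2: ..####.##...#..
tick 3: .#####.##..#...
tick 4: ######.##.#....
tick 5: ######.##......
tick 6: ######.##......  (fixed point — unchanged through tick 8)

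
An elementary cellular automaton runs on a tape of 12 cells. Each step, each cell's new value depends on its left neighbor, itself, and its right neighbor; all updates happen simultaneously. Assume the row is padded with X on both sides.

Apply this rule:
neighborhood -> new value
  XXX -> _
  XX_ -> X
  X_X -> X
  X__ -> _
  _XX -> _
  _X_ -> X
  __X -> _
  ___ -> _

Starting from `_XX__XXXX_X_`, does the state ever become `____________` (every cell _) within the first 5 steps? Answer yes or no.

X_X_____XXXX
XXX_________
__X_________
__X_________  (fixed point — unchanged through step 5)
step 5 is __X_________, still not uniform _

no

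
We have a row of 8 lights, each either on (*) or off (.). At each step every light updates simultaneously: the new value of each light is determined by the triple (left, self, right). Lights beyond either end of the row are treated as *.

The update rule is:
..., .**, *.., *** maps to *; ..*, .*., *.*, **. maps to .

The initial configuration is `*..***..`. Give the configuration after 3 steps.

**..***.

step 1: .*.**.*.
step 2: ...*....
step 3: **..***.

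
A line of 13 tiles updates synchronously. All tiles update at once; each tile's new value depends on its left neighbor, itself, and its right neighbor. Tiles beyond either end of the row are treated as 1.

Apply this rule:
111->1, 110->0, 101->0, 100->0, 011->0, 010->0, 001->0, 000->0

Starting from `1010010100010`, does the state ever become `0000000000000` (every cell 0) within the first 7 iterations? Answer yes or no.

yes

iteration 1: 0000000000000
all cells are 0 at iteration 1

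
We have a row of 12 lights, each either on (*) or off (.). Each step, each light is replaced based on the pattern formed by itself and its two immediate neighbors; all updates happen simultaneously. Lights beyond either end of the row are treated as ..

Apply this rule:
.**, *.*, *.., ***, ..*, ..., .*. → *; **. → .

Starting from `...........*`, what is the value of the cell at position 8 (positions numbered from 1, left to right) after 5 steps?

step 1: ************
step 2: ***********.
step 3: **********.*
step 4: *********.**
step 5: ********.**.
position 8 holds *

*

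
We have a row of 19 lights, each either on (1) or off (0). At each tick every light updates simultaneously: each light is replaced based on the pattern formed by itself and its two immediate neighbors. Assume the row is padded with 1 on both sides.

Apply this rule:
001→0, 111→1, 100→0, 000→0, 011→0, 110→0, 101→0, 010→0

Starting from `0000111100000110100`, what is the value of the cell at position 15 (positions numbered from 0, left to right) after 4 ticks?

tick 1: 0000011000000000000
tick 2: 0000000000000000000
tick 3: 0000000000000000000  (fixed point — unchanged through tick 4)
position 15 holds 0

0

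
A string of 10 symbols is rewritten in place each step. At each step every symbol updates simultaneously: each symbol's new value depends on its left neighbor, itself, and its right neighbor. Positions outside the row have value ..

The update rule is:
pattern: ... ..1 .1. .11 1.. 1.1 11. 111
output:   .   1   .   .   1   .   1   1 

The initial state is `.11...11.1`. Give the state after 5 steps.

step 1: 1.11.1.1..
step 2: ...1....1.
step 3: ..1.1..1.1
step 4: .1...11...
step 5: 1.1.1.11..

1.1.1.11..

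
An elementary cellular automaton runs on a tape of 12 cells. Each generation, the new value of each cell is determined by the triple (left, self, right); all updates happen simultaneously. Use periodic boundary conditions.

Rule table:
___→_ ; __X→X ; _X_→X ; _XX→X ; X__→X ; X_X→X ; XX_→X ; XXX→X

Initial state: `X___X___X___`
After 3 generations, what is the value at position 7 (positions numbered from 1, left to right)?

generation 1: XX_XXX_XXX_X
generation 2: XXXXXXXXXXXX
generation 3: XXXXXXXXXXXX
position 7 holds X

X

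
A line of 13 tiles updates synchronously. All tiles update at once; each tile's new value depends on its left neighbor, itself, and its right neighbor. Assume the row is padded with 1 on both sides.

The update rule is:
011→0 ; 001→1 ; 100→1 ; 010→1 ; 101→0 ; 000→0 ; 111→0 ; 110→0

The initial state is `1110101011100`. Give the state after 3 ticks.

0110000011111

0000101000011
1001101100100
0110000011111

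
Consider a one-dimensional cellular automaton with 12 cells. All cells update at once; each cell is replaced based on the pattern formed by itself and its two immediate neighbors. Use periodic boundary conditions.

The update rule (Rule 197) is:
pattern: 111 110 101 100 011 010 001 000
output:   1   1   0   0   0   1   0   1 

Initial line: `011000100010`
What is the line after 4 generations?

001010101010
101010101010
101010101010  (fixed point — unchanged through generation 4)

101010101010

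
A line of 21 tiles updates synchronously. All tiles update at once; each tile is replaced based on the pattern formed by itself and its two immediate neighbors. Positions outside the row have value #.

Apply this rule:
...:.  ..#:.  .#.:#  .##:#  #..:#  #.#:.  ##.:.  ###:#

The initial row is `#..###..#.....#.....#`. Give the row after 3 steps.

.#.##.#.#.##..#.##..#

.#.##.#.##....##....#
.#.#..#.#.#...#.#...#
.#.##.#.#.##..#.##..#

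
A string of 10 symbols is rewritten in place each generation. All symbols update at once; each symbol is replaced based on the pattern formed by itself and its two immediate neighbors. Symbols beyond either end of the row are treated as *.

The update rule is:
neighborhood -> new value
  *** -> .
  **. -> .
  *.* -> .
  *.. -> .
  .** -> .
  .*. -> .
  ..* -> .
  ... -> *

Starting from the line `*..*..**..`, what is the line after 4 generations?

.********.

..........
.********.
..........  (repeats generation 1; period 2)
generation 4: .********.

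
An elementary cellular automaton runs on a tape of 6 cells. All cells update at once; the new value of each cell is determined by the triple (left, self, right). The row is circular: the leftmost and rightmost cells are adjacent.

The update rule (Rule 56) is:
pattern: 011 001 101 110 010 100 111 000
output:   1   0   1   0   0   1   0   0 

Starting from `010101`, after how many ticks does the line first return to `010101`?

101010
010101

2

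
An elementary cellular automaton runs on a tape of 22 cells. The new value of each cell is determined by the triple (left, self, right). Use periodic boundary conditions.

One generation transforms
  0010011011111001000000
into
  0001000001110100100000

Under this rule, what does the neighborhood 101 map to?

At position 7 the neighborhood is 101; the next row has 0 there.

0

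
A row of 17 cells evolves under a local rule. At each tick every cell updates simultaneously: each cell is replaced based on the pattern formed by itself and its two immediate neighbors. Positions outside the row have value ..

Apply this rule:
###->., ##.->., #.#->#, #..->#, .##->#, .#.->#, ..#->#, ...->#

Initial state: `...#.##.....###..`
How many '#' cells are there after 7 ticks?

15

######.######..##
#.....##.....###.
#######.######..#
#......##.....###
########.######..
#.......##.....##
#########.######.
count of #: 15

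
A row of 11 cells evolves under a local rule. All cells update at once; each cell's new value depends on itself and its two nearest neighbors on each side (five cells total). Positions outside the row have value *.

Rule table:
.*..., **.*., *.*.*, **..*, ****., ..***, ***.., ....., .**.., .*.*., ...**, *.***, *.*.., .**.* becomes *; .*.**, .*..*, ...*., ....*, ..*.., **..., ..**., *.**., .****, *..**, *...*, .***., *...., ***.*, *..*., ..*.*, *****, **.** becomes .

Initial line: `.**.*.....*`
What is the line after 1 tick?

..****.*.**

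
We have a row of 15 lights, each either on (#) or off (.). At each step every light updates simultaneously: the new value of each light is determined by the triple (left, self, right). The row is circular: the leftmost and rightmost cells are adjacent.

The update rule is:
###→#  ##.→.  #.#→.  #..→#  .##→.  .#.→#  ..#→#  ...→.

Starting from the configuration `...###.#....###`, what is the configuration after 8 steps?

#.#.#..##..#.#.
#.#.###..###.#.
#.#..#.##.#..#.
#.####....####.
#..##.#..#.##..
###...####...##
##.#.#.##.#.#.#
#..#.#....#.#..

#..#.#....#.#..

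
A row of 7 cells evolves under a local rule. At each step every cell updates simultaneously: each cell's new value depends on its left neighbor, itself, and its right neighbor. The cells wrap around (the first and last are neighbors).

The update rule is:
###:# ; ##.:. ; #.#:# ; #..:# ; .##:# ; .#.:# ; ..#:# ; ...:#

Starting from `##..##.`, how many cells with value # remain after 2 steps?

5

step 1: #.###.#
step 2: .###.##
count of #: 5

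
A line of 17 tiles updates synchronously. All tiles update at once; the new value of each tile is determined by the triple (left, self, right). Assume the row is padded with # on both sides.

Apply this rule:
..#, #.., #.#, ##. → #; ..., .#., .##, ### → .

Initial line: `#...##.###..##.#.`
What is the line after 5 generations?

##.#.##..###.##.#
.##.#.###..##.##.
#.##.#..###.##.##
##.##.##..##.##..
.##.##.###.##.###

.##.##.###.##.###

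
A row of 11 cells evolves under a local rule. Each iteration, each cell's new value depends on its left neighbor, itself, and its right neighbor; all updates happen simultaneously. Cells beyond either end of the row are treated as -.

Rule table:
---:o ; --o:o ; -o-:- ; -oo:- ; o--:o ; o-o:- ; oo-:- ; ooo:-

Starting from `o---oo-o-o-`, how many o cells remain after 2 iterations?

-ooo------o
o---oooooo-
count of o: 7

7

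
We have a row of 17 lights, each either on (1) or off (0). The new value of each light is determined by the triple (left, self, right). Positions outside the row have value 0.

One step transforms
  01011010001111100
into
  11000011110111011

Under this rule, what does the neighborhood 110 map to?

At position 4 the neighborhood is 110; the next row has 0 there.

0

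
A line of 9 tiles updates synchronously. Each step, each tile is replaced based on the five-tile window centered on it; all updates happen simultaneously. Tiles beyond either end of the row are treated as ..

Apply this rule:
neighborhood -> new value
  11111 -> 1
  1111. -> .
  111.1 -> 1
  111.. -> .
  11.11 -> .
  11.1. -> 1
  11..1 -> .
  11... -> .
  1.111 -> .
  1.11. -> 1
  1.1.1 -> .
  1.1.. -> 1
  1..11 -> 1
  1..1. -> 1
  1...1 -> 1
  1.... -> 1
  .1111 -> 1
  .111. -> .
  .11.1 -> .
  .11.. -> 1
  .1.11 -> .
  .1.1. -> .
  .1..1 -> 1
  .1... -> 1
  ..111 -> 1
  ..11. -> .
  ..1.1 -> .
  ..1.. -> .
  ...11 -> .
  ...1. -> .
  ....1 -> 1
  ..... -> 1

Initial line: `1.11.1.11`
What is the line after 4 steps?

..1.1..11
1...111.1
.11.1.111
...1.....

...1.....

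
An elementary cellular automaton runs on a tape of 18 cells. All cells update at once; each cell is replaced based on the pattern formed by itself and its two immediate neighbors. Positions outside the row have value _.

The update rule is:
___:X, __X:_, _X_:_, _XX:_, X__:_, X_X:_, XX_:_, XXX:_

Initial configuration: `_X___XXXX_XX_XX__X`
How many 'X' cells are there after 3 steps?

step 1: ___X______________
step 2: XX___XXXXXXXXXXXXX
step 3: ___X______________
count of X: 1

1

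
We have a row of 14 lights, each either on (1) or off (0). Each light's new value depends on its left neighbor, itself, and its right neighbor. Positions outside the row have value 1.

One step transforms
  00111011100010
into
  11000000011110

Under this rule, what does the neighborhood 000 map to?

1

At position 10 the neighborhood is 000; the next row has 1 there.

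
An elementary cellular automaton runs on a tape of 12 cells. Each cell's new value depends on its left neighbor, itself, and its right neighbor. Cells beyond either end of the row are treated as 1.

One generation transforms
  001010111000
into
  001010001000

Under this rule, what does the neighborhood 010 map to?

At position 2 the neighborhood is 010; the next row has 1 there.

1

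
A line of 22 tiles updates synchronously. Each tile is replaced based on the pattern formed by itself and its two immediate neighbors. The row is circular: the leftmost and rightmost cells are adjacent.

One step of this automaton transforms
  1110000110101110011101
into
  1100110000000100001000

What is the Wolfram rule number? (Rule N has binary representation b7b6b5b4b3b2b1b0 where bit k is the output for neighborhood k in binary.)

position 0: 111 → 1  (bit 7 = 1)
position 2: 110 → 0  (bit 6 = 0)
position 9: 101 → 0  (bit 5 = 0)
position 3: 100 → 0  (bit 4 = 0)
position 7: 011 → 0  (bit 3 = 0)
position 10: 010 → 0  (bit 2 = 0)
position 6: 001 → 0  (bit 1 = 0)
position 4: 000 → 1  (bit 0 = 1)
bits b7..b0 = 10000001 = 129

129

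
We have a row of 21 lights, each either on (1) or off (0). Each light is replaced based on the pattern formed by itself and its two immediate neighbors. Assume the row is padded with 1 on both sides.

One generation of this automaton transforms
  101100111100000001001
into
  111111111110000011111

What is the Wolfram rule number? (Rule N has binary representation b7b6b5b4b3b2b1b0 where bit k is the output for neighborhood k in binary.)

254

position 7: 111 → 1  (bit 7 = 1)
position 0: 110 → 1  (bit 6 = 1)
position 1: 101 → 1  (bit 5 = 1)
position 4: 100 → 1  (bit 4 = 1)
position 2: 011 → 1  (bit 3 = 1)
position 17: 010 → 1  (bit 2 = 1)
position 5: 001 → 1  (bit 1 = 1)
position 11: 000 → 0  (bit 0 = 0)
bits b7..b0 = 11111110 = 254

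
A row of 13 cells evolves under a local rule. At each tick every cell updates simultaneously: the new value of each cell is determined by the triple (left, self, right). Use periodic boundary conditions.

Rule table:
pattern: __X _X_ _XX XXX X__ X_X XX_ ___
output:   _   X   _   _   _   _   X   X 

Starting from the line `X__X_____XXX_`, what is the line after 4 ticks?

X__X_XXX___X_
X__X___X_X_X_
X__X_X_X_X_X_
X__X_X_X_X_X_

X__X_X_X_X_X_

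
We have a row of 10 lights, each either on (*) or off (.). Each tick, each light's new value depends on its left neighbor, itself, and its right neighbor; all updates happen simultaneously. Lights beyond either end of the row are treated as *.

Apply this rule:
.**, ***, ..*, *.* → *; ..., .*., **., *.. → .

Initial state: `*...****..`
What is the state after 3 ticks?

...****..*
..****..**
.****..***

.****..***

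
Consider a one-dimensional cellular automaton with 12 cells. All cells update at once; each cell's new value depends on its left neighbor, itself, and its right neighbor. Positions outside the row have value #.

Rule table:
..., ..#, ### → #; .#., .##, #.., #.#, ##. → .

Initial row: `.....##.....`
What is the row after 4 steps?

...##..###.#

.####...####
..##..##.###
.#...#....##
...##..###.#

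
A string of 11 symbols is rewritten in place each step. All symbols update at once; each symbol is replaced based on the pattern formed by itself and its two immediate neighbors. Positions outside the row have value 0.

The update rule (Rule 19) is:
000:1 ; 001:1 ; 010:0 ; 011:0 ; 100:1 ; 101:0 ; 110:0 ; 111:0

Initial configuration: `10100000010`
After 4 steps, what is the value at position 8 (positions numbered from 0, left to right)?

00011111101
11100000000
00011111111
11100000000
position 8 holds 0

0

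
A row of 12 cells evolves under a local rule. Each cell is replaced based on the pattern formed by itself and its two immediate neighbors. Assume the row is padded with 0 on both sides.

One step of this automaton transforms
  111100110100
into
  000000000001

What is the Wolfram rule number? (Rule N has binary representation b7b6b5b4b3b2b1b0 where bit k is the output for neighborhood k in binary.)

1

position 1: 111 → 0  (bit 7 = 0)
position 3: 110 → 0  (bit 6 = 0)
position 8: 101 → 0  (bit 5 = 0)
position 4: 100 → 0  (bit 4 = 0)
position 0: 011 → 0  (bit 3 = 0)
position 9: 010 → 0  (bit 2 = 0)
position 5: 001 → 0  (bit 1 = 0)
position 11: 000 → 1  (bit 0 = 1)
bits b7..b0 = 00000001 = 1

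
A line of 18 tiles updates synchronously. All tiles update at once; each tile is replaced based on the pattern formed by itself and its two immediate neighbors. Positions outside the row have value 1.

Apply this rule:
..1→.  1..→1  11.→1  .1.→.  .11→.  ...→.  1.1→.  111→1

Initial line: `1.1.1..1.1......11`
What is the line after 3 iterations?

111....1....1.....

iteration 1: 1....1....1......1
iteration 2: 11....1....1......
iteration 3: 111....1....1.....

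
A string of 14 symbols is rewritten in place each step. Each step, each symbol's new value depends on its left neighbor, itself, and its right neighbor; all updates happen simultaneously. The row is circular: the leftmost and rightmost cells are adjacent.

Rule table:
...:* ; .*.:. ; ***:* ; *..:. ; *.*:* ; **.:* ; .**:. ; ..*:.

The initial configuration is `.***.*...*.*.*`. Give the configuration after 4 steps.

.*.*.*.***...*

*.***..*..*.*.
.*.**......*.*
*.*.*.****..*.
.*.*.*.***...*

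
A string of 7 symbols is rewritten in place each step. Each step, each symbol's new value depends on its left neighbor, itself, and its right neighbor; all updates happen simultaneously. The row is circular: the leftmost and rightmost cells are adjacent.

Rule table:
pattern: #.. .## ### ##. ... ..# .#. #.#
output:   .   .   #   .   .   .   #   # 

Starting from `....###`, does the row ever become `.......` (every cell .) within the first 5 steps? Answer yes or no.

.....#.
.....#.  (fixed point — unchanged through step 5)
step 5 is .....#., still not uniform .

no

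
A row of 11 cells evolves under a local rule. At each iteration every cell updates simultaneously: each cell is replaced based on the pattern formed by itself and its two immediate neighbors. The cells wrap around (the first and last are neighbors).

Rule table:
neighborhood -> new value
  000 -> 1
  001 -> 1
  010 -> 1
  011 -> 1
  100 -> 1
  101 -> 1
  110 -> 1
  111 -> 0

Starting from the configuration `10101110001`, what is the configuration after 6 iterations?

11111011111
00001110000
11111011111  (repeats iteration 1; period 2)
iteration 6: 00001110000

00001110000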